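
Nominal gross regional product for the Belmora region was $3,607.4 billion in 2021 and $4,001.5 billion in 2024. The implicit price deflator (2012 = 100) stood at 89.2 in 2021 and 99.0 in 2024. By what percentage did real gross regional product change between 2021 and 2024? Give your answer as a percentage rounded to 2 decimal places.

Real gross regional product 2021 = 3607.4 / 0.892 = 4044.17.
Real gross regional product 2024 = 4001.5 / 0.990 = 4041.92.
Real growth = 4041.92 / 4044.17 − 1 = -0.0006.

-0.06%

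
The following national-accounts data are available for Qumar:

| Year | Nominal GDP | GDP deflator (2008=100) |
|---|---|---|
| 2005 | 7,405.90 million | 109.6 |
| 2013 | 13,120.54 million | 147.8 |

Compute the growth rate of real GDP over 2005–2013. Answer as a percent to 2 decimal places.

Real GDP 2005 = 7405.90 / 1.096 = 6757.21.
Real GDP 2013 = 13120.54 / 1.478 = 8877.23.
Real growth = 8877.23 / 6757.21 − 1 = 0.3137.

31.37%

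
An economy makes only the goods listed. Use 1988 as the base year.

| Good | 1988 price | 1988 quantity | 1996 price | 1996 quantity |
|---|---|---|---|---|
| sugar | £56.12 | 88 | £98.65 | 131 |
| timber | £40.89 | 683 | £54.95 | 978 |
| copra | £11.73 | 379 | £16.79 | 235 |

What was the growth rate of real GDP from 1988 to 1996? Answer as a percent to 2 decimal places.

Real GDP 1988 = Nominal GDP 1988 = 56.12·88 + 40.89·683 + 11.73·379 = 37312.10.
Real GDP 1996 (at 1988 prices) = 56.12·131 + 40.89·978 + 11.73·235 = 50098.69.
Real growth = 50098.69/37312.10 − 1 = 0.3427.

34.27%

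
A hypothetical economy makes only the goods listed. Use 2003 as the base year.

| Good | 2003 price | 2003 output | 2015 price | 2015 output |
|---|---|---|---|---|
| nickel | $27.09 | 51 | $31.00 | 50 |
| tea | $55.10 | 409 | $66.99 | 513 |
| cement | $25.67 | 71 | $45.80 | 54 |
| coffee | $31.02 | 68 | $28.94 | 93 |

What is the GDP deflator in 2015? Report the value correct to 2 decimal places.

Nominal GDP 2015 = 31.00·50 + 66.99·513 + 45.80·54 + 28.94·93 = 41080.49.
Real GDP 2015 (at 2003 prices) = 27.09·50 + 55.10·513 + 25.67·54 + 31.02·93 = 33891.84.
Deflator = Nominal/Real × 100 = 41080.49/33891.84 × 100 = 121.211.

121.21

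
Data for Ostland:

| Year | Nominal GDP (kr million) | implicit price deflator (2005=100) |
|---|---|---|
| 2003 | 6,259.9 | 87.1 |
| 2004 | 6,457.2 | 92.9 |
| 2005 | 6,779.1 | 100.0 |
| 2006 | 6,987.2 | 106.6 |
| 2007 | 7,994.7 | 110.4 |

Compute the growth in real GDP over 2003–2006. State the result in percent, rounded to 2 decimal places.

-8.80%

Real GDP 2003 = 6259.9/0.871 = 7187.03.
Real GDP 2006 = 6987.2/1.066 = 6554.60.
Change = 6554.60/7187.03 − 1 = -0.0880.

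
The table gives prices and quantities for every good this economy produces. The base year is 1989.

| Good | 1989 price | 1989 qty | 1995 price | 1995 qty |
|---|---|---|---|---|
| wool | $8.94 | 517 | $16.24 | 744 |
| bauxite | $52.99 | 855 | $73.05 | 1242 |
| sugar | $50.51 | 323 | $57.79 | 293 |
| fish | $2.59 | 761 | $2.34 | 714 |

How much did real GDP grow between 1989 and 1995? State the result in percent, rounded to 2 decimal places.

30.64%

Real GDP 1989 = Nominal GDP 1989 = 8.94·517 + 52.99·855 + 50.51·323 + 2.59·761 = 68214.15.
Real GDP 1995 (at 1989 prices) = 8.94·744 + 52.99·1242 + 50.51·293 + 2.59·714 = 89113.63.
Real growth = 89113.63/68214.15 − 1 = 0.3064.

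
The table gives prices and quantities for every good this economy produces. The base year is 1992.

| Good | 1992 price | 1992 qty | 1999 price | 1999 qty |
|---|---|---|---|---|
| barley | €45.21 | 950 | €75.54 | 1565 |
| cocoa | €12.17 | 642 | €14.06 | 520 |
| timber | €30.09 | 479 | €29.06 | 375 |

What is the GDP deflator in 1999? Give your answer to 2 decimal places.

Nominal GDP 1999 = 75.54·1565 + 14.06·520 + 29.06·375 = 136428.80.
Real GDP 1999 (at 1992 prices) = 45.21·1565 + 12.17·520 + 30.09·375 = 88365.80.
Deflator = Nominal/Real × 100 = 136428.80/88365.80 × 100 = 154.391.

154.39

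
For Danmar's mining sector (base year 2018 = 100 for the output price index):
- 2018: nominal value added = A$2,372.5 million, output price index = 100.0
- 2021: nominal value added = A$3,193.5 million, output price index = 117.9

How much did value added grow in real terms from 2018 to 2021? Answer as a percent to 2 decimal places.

Real value added 2018 = 2372.5 / 1.000 = 2372.50.
Real value added 2021 = 3193.5 / 1.179 = 2708.65.
Real growth = 2708.65 / 2372.50 − 1 = 0.1417.

14.17%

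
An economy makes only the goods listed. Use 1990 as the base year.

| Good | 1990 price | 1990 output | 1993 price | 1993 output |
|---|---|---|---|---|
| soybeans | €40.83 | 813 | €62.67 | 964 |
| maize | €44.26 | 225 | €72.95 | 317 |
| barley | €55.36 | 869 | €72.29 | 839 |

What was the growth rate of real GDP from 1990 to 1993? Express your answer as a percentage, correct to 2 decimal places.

9.40%

Real GDP 1990 = Nominal GDP 1990 = 40.83·813 + 44.26·225 + 55.36·869 = 91261.13.
Real GDP 1993 (at 1990 prices) = 40.83·964 + 44.26·317 + 55.36·839 = 99837.58.
Real growth = 99837.58/91261.13 − 1 = 0.0940.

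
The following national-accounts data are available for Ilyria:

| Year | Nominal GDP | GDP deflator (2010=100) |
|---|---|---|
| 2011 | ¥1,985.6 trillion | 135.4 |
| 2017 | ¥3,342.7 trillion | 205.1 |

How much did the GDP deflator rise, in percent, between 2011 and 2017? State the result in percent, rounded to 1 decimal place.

51.5%

Price-level change = 205.1 / 135.4 − 1 = 0.5148.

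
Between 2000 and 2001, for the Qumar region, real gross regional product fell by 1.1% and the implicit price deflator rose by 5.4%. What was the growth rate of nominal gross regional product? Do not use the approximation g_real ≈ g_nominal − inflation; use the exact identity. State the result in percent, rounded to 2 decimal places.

4.24%

(1 + g_nom) = (1 + g_real)(1 + π) = 0.9890 × 1.0540 = 1.04241.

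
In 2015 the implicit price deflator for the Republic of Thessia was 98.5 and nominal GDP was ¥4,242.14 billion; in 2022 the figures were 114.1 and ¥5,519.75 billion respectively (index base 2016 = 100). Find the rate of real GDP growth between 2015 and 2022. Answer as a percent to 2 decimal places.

12.33%

Deflate each year: 2015 → 4242.14/0.985 = 4306.74; 2022 → 5519.75/1.141 = 4837.64.
So real GDP changed by 4837.64/4306.74 − 1 = 0.1233, i.e. 12.33%.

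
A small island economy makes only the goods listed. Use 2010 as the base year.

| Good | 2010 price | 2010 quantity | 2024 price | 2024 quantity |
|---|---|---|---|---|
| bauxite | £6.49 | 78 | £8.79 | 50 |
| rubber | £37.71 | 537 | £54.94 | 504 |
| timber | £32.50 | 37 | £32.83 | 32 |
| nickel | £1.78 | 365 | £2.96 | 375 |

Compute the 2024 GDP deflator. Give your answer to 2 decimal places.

143.98

Nominal GDP 2024 = 8.79·50 + 54.94·504 + 32.83·32 + 2.96·375 = 30289.82.
Real GDP 2024 (at 2010 prices) = 6.49·50 + 37.71·504 + 32.50·32 + 1.78·375 = 21037.84.
Deflator = Nominal/Real × 100 = 30289.82/21037.84 × 100 = 143.978.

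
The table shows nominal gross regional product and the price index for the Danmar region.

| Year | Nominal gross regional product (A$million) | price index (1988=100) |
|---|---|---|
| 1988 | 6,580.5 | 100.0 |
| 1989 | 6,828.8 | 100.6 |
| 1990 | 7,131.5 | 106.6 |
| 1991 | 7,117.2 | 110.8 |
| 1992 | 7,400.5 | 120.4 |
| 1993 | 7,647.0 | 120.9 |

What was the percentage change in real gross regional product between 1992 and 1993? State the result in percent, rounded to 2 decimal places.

2.90%

Real gross regional product 1992 = 7400.5/1.204 = 6146.59.
Real gross regional product 1993 = 7647.0/1.209 = 6325.06.
Change = 6325.06/6146.59 − 1 = 0.0290.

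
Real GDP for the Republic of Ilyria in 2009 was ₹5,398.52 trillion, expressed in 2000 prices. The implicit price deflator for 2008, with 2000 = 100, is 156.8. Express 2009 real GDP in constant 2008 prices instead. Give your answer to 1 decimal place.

₹8,464.9 trillion

Real GDP in 2008 prices = Real GDP in 2000 prices × (P_2008/P_2000) = 5398.52 × 1.568 = 8464.88.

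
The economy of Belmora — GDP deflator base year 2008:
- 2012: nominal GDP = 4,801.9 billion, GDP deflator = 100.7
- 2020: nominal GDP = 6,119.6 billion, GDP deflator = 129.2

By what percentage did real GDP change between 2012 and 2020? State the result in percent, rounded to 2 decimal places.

-0.67%

Deflate each year: 2012 → 4801.9/1.007 = 4768.52; 2020 → 6119.6/1.292 = 4736.53.
So real GDP changed by 4736.53/4768.52 − 1 = -0.0067, i.e. -0.67%.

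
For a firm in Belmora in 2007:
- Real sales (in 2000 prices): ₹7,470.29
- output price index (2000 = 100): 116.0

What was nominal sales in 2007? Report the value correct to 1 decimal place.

₹8,665.5

Nominal sales = Real × (output price index/100) = 7470.29 × 1.160 = 8665.54.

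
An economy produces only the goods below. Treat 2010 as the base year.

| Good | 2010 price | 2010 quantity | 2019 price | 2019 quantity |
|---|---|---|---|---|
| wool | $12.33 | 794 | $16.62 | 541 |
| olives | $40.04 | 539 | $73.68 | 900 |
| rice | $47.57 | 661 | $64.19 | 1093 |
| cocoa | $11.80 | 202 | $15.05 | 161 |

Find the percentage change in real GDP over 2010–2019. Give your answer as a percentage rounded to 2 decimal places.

Real GDP 2010 = Nominal GDP 2010 = 12.33·794 + 40.04·539 + 47.57·661 + 11.80·202 = 65198.95.
Real GDP 2019 (at 2010 prices) = 12.33·541 + 40.04·900 + 47.57·1093 + 11.80·161 = 96600.34.
Real growth = 96600.34/65198.95 − 1 = 0.4816.

48.16%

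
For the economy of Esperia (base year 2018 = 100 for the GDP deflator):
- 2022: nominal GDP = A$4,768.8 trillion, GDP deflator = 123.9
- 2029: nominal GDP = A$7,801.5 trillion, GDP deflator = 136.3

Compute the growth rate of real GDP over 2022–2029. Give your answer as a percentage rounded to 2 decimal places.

48.71%

Deflate each year: 2022 → 4768.8/1.239 = 3848.91; 2029 → 7801.5/1.363 = 5723.77.
So real GDP changed by 5723.77/3848.91 − 1 = 0.4871, i.e. 48.71%.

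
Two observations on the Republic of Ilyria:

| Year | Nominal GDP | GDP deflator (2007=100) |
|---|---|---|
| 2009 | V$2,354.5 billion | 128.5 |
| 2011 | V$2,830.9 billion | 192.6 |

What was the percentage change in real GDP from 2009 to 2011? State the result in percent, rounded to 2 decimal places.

Real GDP 2009 = 2354.5 / 1.285 = 1832.30.
Real GDP 2011 = 2830.9 / 1.926 = 1469.83.
Real growth = 1469.83 / 1832.30 − 1 = -0.1978.

-19.78%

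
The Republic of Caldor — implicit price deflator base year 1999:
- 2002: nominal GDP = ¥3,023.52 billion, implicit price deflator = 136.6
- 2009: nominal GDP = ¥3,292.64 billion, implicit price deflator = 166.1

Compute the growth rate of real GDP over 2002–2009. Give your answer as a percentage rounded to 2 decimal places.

-10.44%

Real GDP 2002 = 3023.52 / 1.366 = 2213.41.
Real GDP 2009 = 3292.64 / 1.661 = 1982.32.
Real growth = 1982.32 / 2213.41 − 1 = -0.1044.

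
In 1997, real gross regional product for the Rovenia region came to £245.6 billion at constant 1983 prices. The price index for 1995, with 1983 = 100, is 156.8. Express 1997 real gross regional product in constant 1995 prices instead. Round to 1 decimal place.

£385.1 billion

Real gross regional product in 1995 prices = Real gross regional product in 1983 prices × (P_1995/P_1983) = 245.6 × 1.568 = 385.10.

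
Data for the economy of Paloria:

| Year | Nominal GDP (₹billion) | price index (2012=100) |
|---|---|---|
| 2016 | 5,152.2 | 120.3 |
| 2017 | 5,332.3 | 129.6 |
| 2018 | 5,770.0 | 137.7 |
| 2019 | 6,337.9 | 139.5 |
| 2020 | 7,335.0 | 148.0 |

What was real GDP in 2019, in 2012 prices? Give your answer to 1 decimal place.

₹4,543.3 billion

Real GDP 2019 = 6337.9 / 1.395 = 4543.30.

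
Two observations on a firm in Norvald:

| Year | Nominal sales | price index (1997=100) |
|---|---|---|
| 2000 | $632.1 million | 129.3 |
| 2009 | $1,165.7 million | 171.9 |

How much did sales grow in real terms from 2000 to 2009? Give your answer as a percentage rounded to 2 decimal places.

38.72%

Deflate each year: 2000 → 632.1/1.293 = 488.86; 2009 → 1165.7/1.719 = 678.13.
So real sales changed by 678.13/488.86 − 1 = 0.3872, i.e. 38.72%.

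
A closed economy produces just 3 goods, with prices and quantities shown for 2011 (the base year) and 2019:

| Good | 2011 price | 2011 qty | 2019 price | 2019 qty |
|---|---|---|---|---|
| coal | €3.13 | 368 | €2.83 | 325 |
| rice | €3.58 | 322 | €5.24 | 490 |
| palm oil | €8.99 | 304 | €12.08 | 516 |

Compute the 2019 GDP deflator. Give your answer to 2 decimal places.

131.18

Nominal GDP 2019 = 2.83·325 + 5.24·490 + 12.08·516 = 9720.63.
Real GDP 2019 (at 2011 prices) = 3.13·325 + 3.58·490 + 8.99·516 = 7410.29.
Deflator = Nominal/Real × 100 = 9720.63/7410.29 × 100 = 131.177.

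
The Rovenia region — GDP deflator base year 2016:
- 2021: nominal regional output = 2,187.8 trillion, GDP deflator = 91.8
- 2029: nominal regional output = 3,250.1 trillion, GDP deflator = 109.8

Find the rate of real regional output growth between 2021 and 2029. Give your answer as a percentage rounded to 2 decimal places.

Real regional output 2021 = 2187.8 / 0.918 = 2383.22.
Real regional output 2029 = 3250.1 / 1.098 = 2960.02.
Real growth = 2960.02 / 2383.22 − 1 = 0.2420.

24.20%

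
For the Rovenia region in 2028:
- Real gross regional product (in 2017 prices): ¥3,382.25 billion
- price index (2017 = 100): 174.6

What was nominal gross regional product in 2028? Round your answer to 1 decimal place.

Nominal gross regional product = Real × (price index/100) = 3382.25 × 1.746 = 5905.41.

¥5,905.4 billion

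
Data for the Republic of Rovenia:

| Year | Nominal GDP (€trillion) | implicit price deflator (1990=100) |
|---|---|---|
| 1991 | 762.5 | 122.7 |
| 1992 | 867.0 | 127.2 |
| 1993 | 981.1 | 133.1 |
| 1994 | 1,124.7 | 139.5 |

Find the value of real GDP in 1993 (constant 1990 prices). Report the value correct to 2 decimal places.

Real GDP 1993 = 981.1 / 1.331 = 737.11.

€737.11 trillion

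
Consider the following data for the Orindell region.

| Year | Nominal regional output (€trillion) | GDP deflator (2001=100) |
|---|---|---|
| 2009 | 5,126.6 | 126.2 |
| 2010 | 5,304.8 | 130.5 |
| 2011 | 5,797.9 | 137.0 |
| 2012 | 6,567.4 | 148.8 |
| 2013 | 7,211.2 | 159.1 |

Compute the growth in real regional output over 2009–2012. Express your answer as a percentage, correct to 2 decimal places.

8.65%

Real regional output 2009 = 5126.6/1.262 = 4062.28.
Real regional output 2012 = 6567.4/1.488 = 4413.58.
Change = 4413.58/4062.28 − 1 = 0.0865.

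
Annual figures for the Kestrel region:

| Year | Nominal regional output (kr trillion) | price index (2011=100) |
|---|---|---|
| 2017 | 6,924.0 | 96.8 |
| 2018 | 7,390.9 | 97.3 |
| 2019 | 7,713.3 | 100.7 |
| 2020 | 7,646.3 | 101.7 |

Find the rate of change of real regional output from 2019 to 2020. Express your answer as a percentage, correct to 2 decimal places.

-1.84%

Real regional output 2019 = 7713.3/1.007 = 7659.68.
Real regional output 2020 = 7646.3/1.017 = 7518.49.
Change = 7518.49/7659.68 − 1 = -0.0184.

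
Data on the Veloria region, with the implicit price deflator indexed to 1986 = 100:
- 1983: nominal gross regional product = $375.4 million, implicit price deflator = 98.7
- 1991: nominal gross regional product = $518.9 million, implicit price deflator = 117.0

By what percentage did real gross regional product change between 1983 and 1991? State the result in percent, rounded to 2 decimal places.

Real gross regional product 1983 = 375.4 / 0.987 = 380.34.
Real gross regional product 1991 = 518.9 / 1.170 = 443.50.
Real growth = 443.50 / 380.34 − 1 = 0.1661.

16.61%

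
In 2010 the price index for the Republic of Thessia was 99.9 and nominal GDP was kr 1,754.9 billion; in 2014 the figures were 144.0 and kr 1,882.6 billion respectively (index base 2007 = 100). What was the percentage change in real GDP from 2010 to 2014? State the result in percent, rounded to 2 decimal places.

-25.58%

Real GDP 2010 = 1754.9 / 0.999 = 1756.66.
Real GDP 2014 = 1882.6 / 1.440 = 1307.36.
Real growth = 1307.36 / 1756.66 − 1 = -0.2558.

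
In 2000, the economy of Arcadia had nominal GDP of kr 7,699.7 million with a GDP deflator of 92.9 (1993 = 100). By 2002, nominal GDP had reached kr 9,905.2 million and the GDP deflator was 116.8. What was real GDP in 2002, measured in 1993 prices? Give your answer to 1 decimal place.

Real GDP = Nominal / (GDP deflator/100) = 9905.2 / 1.168 = 8480.48.

kr 8,480.5 million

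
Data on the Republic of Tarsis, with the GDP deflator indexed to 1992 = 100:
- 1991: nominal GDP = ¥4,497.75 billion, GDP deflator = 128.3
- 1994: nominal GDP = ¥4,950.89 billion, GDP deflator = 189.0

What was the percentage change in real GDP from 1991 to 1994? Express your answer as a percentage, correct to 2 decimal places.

Deflate each year: 1991 → 4497.75/1.283 = 3505.65; 1994 → 4950.89/1.890 = 2619.52.
So real GDP changed by 2619.52/3505.65 − 1 = -0.2528, i.e. -25.28%.

-25.28%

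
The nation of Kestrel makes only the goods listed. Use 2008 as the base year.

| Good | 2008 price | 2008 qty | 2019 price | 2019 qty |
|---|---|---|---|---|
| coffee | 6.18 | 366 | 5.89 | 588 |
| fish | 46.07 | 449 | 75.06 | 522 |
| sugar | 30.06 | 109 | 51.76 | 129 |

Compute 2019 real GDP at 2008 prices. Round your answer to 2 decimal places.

Real GDP 2019 = Σ (p_2008 × q_2019) = 6.18·588 + 46.07·522 + 30.06·129 = 31560.12.

31560.12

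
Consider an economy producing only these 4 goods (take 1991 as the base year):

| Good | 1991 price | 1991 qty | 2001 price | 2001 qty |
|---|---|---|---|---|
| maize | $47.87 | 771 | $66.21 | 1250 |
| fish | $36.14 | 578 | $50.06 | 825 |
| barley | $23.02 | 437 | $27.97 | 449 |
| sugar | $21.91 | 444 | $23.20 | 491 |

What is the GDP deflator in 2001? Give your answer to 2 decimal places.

133.65

Nominal GDP 2001 = 66.21·1250 + 50.06·825 + 27.97·449 + 23.20·491 = 148011.73.
Real GDP 2001 (at 1991 prices) = 47.87·1250 + 36.14·825 + 23.02·449 + 21.91·491 = 110746.79.
Deflator = Nominal/Real × 100 = 148011.73/110746.79 × 100 = 133.649.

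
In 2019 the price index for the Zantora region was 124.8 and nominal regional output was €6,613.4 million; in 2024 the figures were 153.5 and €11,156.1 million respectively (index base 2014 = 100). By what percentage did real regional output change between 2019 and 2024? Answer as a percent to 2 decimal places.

Deflate each year: 2019 → 6613.4/1.248 = 5299.20; 2024 → 11156.1/1.535 = 7267.82.
So real regional output changed by 7267.82/5299.20 − 1 = 0.3715, i.e. 37.15%.

37.15%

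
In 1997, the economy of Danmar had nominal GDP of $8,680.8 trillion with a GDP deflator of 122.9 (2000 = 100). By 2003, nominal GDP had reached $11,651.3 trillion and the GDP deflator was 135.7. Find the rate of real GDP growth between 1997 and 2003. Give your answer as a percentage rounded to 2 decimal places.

Deflate each year: 1997 → 8680.8/1.229 = 7063.30; 2003 → 11651.3/1.357 = 8586.07.
So real GDP changed by 8586.07/7063.30 − 1 = 0.2156, i.e. 21.56%.

21.56%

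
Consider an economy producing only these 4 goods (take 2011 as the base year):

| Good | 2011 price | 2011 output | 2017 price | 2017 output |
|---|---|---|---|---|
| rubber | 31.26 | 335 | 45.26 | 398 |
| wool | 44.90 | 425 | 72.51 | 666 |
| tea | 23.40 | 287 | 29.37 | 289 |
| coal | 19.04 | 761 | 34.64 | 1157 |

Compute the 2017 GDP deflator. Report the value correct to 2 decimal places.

161.48

Nominal GDP 2017 = 45.26·398 + 72.51·666 + 29.37·289 + 34.64·1157 = 114871.55.
Real GDP 2017 (at 2011 prices) = 31.26·398 + 44.90·666 + 23.40·289 + 19.04·1157 = 71136.76.
Deflator = Nominal/Real × 100 = 114871.55/71136.76 × 100 = 161.480.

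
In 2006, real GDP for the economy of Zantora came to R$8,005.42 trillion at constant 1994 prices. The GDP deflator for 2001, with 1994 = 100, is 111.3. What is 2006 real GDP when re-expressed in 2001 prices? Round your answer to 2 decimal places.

R$8,910.03 trillion

Real GDP in 2001 prices = Real GDP in 1994 prices × (P_2001/P_1994) = 8005.42 × 1.113 = 8910.03.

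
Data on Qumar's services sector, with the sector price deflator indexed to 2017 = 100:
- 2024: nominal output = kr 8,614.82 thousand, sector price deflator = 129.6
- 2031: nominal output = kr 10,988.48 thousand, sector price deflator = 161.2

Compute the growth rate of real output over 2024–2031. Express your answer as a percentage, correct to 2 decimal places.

Real output 2024 = 8614.82 / 1.296 = 6647.24.
Real output 2031 = 10988.48 / 1.612 = 6816.67.
Real growth = 6816.67 / 6647.24 − 1 = 0.0255.

2.55%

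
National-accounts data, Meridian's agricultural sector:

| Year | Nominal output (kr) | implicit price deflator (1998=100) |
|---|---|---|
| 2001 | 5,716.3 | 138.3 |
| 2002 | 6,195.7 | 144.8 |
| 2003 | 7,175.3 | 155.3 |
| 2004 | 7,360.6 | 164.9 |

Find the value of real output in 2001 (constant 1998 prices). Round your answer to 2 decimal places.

kr 4,133.26

Real output 2001 = 5716.3 / 1.383 = 4133.26.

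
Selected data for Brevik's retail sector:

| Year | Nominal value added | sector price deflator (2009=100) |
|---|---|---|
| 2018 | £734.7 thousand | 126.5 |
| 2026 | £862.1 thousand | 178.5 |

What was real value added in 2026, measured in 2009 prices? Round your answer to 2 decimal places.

£482.97 thousand

Real value added = Nominal / (sector price deflator/100) = 862.1 / 1.785 = 482.97.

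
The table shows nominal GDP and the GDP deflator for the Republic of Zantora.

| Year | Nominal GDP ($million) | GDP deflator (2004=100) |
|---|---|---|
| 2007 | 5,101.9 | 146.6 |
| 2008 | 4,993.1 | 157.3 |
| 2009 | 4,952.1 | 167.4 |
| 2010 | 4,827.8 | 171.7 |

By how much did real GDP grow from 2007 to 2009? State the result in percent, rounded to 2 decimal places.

Real GDP 2007 = 5101.9/1.466 = 3480.15.
Real GDP 2009 = 4952.1/1.674 = 2958.24.
Change = 2958.24/3480.15 − 1 = -0.1500.

-15.00%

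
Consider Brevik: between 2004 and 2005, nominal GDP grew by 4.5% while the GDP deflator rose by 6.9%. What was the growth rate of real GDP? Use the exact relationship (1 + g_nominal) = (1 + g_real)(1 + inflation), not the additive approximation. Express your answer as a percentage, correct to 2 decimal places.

(1 + g_nom) = (1 + g_real)(1 + π), so g_real = 1.0450 / 1.0690 − 1 = -0.02245.

-2.25%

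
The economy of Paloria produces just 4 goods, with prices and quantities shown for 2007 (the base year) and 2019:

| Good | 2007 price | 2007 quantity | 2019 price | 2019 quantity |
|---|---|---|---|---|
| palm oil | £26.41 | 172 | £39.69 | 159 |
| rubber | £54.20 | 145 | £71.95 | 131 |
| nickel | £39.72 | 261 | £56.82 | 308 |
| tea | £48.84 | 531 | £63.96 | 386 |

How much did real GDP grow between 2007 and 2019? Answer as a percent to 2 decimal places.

-12.97%

Real GDP 2007 = Nominal GDP 2007 = 26.41·172 + 54.20·145 + 39.72·261 + 48.84·531 = 48702.48.
Real GDP 2019 (at 2007 prices) = 26.41·159 + 54.20·131 + 39.72·308 + 48.84·386 = 42385.39.
Real growth = 42385.39/48702.48 − 1 = -0.1297.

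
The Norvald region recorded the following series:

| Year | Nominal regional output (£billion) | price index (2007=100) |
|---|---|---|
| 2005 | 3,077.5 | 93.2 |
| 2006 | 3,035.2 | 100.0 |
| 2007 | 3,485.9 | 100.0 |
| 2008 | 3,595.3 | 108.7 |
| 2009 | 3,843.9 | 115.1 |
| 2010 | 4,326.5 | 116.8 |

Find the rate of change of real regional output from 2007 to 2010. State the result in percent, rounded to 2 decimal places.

6.26%

Real regional output 2007 = 3485.9/1.000 = 3485.90.
Real regional output 2010 = 4326.5/1.168 = 3704.20.
Change = 3704.20/3485.90 − 1 = 0.0626.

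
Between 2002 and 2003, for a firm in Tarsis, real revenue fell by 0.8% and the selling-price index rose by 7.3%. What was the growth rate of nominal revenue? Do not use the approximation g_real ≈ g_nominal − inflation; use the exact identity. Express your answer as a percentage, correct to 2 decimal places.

6.44%

(1 + g_nom) = (1 + g_real)(1 + π) = 0.9920 × 1.0730 = 1.06442.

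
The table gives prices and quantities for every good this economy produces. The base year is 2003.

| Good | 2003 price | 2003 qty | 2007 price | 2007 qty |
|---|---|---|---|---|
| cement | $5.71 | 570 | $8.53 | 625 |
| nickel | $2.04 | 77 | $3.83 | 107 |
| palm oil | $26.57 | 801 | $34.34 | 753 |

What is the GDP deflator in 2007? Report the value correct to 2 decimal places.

132.80

Nominal GDP 2007 = 8.53·625 + 3.83·107 + 34.34·753 = 31599.08.
Real GDP 2007 (at 2003 prices) = 5.71·625 + 2.04·107 + 26.57·753 = 23794.24.
Deflator = Nominal/Real × 100 = 31599.08/23794.24 × 100 = 132.801.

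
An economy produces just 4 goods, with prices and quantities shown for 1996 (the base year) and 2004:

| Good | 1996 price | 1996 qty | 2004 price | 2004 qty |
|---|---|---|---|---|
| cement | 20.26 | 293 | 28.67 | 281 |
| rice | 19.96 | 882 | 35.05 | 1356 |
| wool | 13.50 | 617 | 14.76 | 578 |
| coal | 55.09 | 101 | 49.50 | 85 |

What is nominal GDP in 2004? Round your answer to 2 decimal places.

68322.85

Nominal GDP 2004 = Σ (p_2004 × q_2004) = 28.67·281 + 35.05·1356 + 14.76·578 + 49.50·85 = 68322.85.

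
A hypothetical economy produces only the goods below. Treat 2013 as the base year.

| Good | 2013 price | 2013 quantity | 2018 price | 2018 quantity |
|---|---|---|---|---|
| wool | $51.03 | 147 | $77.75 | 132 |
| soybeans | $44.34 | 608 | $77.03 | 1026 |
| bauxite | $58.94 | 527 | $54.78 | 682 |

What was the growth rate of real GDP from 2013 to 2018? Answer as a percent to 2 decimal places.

Real GDP 2013 = Nominal GDP 2013 = 51.03·147 + 44.34·608 + 58.94·527 = 65521.51.
Real GDP 2018 (at 2013 prices) = 51.03·132 + 44.34·1026 + 58.94·682 = 92425.88.
Real growth = 92425.88/65521.51 − 1 = 0.4106.

41.06%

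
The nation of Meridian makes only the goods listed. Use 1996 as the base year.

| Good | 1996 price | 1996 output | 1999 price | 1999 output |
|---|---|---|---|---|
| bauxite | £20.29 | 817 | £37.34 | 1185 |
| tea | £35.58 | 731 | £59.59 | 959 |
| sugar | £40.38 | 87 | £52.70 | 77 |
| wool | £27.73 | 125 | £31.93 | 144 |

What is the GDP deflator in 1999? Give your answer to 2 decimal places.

Nominal GDP 1999 = 37.34·1185 + 59.59·959 + 52.70·77 + 31.93·144 = 110050.53.
Real GDP 1999 (at 1996 prices) = 20.29·1185 + 35.58·959 + 40.38·77 + 27.73·144 = 65267.25.
Deflator = Nominal/Real × 100 = 110050.53/65267.25 × 100 = 168.615.

168.62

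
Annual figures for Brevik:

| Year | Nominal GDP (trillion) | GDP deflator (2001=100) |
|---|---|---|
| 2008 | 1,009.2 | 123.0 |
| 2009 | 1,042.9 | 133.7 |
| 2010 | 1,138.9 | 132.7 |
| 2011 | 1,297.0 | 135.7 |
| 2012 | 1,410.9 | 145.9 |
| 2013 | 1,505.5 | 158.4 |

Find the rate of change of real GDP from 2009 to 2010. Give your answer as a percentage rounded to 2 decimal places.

Real GDP 2009 = 1042.9/1.337 = 780.03.
Real GDP 2010 = 1138.9/1.327 = 858.25.
Change = 858.25/780.03 − 1 = 0.1003.

10.03%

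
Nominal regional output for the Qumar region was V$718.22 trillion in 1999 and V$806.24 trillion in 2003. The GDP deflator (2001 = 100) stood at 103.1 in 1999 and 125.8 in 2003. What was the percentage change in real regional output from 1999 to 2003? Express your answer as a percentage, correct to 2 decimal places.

-8.00%

Deflate each year: 1999 → 718.22/1.031 = 696.62; 2003 → 806.24/1.258 = 640.89.
So real regional output changed by 640.89/696.62 − 1 = -0.0800, i.e. -8.00%.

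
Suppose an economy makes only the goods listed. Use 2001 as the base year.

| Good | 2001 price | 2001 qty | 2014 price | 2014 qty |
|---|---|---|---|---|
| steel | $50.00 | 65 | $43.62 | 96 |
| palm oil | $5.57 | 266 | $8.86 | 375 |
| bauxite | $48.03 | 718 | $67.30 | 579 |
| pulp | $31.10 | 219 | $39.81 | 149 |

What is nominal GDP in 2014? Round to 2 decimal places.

$52408.41

Nominal GDP 2014 = Σ (p_2014 × q_2014) = 43.62·96 + 8.86·375 + 67.30·579 + 39.81·149 = 52408.41.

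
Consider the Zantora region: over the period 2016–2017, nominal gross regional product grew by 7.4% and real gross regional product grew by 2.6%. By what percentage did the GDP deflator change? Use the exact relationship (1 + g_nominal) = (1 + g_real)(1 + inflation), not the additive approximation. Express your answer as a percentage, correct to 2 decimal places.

4.68%

(1 + g_nom) = (1 + g_real)(1 + π), so π = 1.0740 / 1.0260 − 1 = 0.04678.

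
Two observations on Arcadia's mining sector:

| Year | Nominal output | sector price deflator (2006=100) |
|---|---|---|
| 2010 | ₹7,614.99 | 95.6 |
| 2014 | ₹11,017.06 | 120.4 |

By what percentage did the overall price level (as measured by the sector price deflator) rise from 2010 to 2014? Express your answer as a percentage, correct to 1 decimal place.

Price-level change = 120.4 / 95.6 − 1 = 0.2594.

25.9%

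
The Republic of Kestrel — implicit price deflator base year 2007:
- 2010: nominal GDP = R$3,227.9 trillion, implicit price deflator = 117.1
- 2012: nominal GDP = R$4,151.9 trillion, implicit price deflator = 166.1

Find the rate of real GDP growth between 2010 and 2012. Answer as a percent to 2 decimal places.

-9.32%

Deflate each year: 2010 → 3227.9/1.171 = 2756.53; 2012 → 4151.9/1.661 = 2499.64.
So real GDP changed by 2499.64/2756.53 − 1 = -0.0932, i.e. -9.32%.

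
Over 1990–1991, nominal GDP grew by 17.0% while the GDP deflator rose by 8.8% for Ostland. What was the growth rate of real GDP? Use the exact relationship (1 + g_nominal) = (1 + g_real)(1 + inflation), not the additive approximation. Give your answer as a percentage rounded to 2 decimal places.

(1 + g_nom) = (1 + g_real)(1 + π), so g_real = 1.1700 / 1.0880 − 1 = 0.07537.

7.54%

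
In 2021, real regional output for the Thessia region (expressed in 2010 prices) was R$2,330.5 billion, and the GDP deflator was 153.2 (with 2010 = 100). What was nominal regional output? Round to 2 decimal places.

R$3,570.33 billion

Nominal regional output = Real × (GDP deflator/100) = 2330.5 × 1.532 = 3570.33.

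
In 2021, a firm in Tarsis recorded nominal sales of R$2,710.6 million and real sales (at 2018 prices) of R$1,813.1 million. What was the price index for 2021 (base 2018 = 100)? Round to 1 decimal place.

149.5

price index = (Nominal / Real) × 100 = 2710.6 / 1813.1 × 100 = 149.50.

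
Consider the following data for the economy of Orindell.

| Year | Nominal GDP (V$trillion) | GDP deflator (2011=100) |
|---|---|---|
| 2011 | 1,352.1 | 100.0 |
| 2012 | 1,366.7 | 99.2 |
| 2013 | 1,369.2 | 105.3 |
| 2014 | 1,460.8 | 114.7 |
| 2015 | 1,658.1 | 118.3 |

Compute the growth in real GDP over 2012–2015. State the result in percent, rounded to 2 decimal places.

Real GDP 2012 = 1366.7/0.992 = 1377.72.
Real GDP 2015 = 1658.1/1.183 = 1401.61.
Change = 1401.61/1377.72 − 1 = 0.0173.

1.73%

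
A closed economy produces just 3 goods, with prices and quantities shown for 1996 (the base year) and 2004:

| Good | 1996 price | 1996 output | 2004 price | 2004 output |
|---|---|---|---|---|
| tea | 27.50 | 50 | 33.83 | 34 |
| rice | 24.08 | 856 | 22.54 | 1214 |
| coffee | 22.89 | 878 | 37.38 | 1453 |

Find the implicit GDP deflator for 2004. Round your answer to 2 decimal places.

Nominal GDP 2004 = 33.83·34 + 22.54·1214 + 37.38·1453 = 82826.92.
Real GDP 2004 (at 1996 prices) = 27.50·34 + 24.08·1214 + 22.89·1453 = 63427.29.
Deflator = Nominal/Real × 100 = 82826.92/63427.29 × 100 = 130.586.

130.59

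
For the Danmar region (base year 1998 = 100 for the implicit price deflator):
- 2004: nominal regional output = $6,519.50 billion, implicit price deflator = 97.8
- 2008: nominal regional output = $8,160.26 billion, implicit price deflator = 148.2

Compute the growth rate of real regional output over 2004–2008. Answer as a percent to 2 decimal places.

Real regional output 2004 = 6519.50 / 0.978 = 6666.16.
Real regional output 2008 = 8160.26 / 1.482 = 5506.25.
Real growth = 5506.25 / 6666.16 − 1 = -0.1740.

-17.40%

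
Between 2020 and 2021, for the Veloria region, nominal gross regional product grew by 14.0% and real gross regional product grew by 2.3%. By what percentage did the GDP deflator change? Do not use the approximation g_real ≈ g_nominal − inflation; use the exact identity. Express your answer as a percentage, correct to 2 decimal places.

11.44%

(1 + g_nom) = (1 + g_real)(1 + π), so π = 1.1400 / 1.0230 − 1 = 0.11437.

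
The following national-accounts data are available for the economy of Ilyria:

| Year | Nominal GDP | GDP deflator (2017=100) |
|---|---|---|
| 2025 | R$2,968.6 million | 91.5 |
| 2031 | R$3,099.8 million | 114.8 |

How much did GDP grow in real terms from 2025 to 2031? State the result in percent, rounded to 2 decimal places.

Deflate each year: 2025 → 2968.6/0.915 = 3244.37; 2031 → 3099.8/1.148 = 2700.17.
So real GDP changed by 2700.17/3244.37 − 1 = -0.1677, i.e. -16.77%.

-16.77%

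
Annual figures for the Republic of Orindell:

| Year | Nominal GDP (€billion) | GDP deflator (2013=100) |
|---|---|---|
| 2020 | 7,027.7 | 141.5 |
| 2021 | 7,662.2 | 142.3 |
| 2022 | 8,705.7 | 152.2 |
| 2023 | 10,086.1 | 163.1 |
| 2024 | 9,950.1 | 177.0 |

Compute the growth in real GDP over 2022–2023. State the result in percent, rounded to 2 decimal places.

8.11%

Real GDP 2022 = 8705.7/1.522 = 5719.91.
Real GDP 2023 = 10086.1/1.631 = 6184.00.
Change = 6184.00/5719.91 − 1 = 0.0811.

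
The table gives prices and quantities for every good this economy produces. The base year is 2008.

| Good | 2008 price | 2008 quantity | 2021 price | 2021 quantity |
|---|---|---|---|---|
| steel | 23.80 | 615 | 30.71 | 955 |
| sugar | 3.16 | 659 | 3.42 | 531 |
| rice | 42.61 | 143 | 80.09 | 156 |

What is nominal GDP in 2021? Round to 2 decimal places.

43638.11

Nominal GDP 2021 = Σ (p_2021 × q_2021) = 30.71·955 + 3.42·531 + 80.09·156 = 43638.11.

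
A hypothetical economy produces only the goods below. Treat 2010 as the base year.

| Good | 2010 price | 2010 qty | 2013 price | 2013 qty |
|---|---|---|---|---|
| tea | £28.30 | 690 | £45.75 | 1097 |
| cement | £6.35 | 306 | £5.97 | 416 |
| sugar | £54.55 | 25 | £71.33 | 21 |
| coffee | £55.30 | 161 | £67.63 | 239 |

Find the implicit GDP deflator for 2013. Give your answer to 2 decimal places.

146.38

Nominal GDP 2013 = 45.75·1097 + 5.97·416 + 71.33·21 + 67.63·239 = 70332.77.
Real GDP 2013 (at 2010 prices) = 28.30·1097 + 6.35·416 + 54.55·21 + 55.30·239 = 48048.95.
Deflator = Nominal/Real × 100 = 70332.77/48048.95 × 100 = 146.377.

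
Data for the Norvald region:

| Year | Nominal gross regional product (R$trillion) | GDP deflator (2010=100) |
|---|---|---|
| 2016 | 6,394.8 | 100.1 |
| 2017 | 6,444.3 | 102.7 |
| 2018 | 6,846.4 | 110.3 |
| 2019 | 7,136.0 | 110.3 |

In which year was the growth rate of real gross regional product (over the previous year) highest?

2017: real = 6444.3/1.027 = 6274.88; growth vs 2016 (6388.41) = -1.78%.
2018: real = 6846.4/1.103 = 6207.07; growth vs 2017 (6274.88) = -1.08%.
2019: real = 7136.0/1.103 = 6469.63; growth vs 2018 (6207.07) = 4.23%.

2019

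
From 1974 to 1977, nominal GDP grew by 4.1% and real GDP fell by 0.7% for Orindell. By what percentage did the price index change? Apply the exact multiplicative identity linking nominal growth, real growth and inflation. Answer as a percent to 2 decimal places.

(1 + g_nom) = (1 + g_real)(1 + π), so π = 1.0410 / 0.9930 − 1 = 0.04834.

4.83%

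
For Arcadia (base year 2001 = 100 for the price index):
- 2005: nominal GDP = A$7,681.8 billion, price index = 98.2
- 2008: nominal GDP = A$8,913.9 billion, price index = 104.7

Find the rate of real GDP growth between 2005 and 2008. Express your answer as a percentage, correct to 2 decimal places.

Deflate each year: 2005 → 7681.8/0.982 = 7822.61; 2008 → 8913.9/1.047 = 8513.75.
So real GDP changed by 8513.75/7822.61 − 1 = 0.0884, i.e. 8.84%.

8.84%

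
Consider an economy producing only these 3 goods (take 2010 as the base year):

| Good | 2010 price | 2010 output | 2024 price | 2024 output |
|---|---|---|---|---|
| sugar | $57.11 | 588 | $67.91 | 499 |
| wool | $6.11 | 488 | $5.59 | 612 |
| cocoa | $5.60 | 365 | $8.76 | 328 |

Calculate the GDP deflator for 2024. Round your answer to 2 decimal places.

117.92

Nominal GDP 2024 = 67.91·499 + 5.59·612 + 8.76·328 = 40181.45.
Real GDP 2024 (at 2010 prices) = 57.11·499 + 6.11·612 + 5.60·328 = 34074.01.
Deflator = Nominal/Real × 100 = 40181.45/34074.01 × 100 = 117.924.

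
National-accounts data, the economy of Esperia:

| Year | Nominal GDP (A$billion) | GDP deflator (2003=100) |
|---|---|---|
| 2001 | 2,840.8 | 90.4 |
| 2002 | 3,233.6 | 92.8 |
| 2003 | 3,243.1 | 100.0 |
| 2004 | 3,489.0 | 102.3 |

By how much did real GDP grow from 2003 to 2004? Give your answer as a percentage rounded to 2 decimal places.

Real GDP 2003 = 3243.1/1.000 = 3243.10.
Real GDP 2004 = 3489.0/1.023 = 3410.56.
Change = 3410.56/3243.10 − 1 = 0.0516.

5.16%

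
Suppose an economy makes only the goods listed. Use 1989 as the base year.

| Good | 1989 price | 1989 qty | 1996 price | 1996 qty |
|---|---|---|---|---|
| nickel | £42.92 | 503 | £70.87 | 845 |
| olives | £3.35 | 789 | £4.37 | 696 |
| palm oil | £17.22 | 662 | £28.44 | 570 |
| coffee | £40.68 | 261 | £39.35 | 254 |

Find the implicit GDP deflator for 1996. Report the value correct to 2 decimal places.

Nominal GDP 1996 = 70.87·845 + 4.37·696 + 28.44·570 + 39.35·254 = 89132.37.
Real GDP 1996 (at 1989 prices) = 42.92·845 + 3.35·696 + 17.22·570 + 40.68·254 = 58747.12.
Deflator = Nominal/Real × 100 = 89132.37/58747.12 × 100 = 151.722.

151.72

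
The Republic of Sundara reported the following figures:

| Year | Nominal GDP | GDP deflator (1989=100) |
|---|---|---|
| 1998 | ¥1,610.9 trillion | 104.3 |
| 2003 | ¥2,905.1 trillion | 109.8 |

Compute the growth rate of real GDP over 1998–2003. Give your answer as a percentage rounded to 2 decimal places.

71.31%

Real GDP 1998 = 1610.9 / 1.043 = 1544.49.
Real GDP 2003 = 2905.1 / 1.098 = 2645.81.
Real growth = 2645.81 / 1544.49 − 1 = 0.7131.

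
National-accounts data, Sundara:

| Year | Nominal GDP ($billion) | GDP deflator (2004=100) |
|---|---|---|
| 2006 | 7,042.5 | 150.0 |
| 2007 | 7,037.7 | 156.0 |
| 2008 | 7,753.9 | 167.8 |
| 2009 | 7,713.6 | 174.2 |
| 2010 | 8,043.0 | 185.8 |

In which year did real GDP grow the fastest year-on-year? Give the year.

2007: real = 7037.7/1.560 = 4511.35; growth vs 2006 (4695.00) = -3.91%.
2008: real = 7753.9/1.678 = 4620.92; growth vs 2007 (4511.35) = 2.43%.
2009: real = 7713.6/1.742 = 4428.01; growth vs 2008 (4620.92) = -4.17%.
2010: real = 8043.0/1.858 = 4328.85; growth vs 2009 (4428.01) = -2.24%.

2008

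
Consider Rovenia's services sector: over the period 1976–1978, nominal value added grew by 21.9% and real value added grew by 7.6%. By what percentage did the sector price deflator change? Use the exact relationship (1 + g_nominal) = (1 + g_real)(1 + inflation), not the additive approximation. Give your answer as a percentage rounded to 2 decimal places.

13.29%

(1 + g_nom) = (1 + g_real)(1 + π), so π = 1.2190 / 1.0760 − 1 = 0.13290.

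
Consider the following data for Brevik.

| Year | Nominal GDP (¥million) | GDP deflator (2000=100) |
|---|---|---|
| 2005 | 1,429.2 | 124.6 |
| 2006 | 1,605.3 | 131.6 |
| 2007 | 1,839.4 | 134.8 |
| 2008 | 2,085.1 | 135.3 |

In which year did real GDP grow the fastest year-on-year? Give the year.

2006: real = 1605.3/1.316 = 1219.83; growth vs 2005 (1147.03) = 6.35%.
2007: real = 1839.4/1.348 = 1364.54; growth vs 2006 (1219.83) = 11.86%.
2008: real = 2085.1/1.353 = 1541.09; growth vs 2007 (1364.54) = 12.94%.

2008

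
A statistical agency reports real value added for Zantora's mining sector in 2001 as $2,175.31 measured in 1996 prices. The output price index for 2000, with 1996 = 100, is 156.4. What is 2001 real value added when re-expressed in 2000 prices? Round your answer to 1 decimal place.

Real value added in 2000 prices = Real value added in 1996 prices × (P_2000/P_1996) = 2175.31 × 1.564 = 3402.18.

$3,402.2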